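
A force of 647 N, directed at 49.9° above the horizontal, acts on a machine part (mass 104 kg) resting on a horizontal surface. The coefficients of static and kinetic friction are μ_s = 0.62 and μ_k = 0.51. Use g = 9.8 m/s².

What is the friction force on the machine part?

f ≈ 267 N

The vertical component of P reduces the normal force: N = m g − P sin α = 1019 − 494.9 = 524.3 N.
Horizontally, friction must balance P cos α = 416.7 N.
μ_s N = 0.62 × 524.3 = 325.1 N.
The required friction exceeds μ_s N, so the machine part moves and f = μ_k N = 267 N.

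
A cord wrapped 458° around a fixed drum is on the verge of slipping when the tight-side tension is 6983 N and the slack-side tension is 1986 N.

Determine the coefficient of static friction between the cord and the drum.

T₂/T₁ = e^{μβ} → μ = ln(T₂/T₁)/β.
β = 458° = 7.994 rad.
μ = ln(6983/1986)/7.994 = ln(3.516)/7.994 = 0.157.

μ ≈ 0.157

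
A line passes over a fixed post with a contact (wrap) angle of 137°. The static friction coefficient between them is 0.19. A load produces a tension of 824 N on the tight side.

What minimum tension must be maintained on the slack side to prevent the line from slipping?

T_min ≈ 523 N

Capstan equation at impending slip: T_tight/T_slack = e^{μβ}.
β = 137° = 2.391 rad; e^{μβ} = e^{0.19×2.391} = 1.575.
T_slack = T_tight / e^{μβ} = 824 / 1.575 = 523 N.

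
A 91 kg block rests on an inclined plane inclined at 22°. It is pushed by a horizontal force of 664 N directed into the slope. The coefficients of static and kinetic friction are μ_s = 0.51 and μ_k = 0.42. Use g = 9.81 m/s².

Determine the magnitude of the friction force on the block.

f ≈ 281 N (down the incline)

The horizontal push has a component P sin θ into the surface, so N = m g cos θ + P sin θ = 827.7 + 248.7 = 1076 N.
Parallel to the incline: P cos θ − m g sin θ = 615.7 − 334.4 = 281.2 N; the friction needed to balance this is 281.2 N acting down the slope.
The limit of static friction is μ_s N = 549 N.
Since 281.2 N is within the 549 N limit, the block stays put and friction is exactly 281 N.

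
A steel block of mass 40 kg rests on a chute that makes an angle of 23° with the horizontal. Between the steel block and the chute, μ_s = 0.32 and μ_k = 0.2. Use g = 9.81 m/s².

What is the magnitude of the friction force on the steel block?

f ≈ 72.2 N (up the incline)

Perpendicular to the surface, N = m g cos θ = 40·9.81·cos 23° = 361.2 N.
Along the slope the weight component is m g sin θ = 153.3 N; friction must supply exactly this, acting up-slope.
The static-friction ceiling is μ_s N = 0.32 × 361.2 = 115.6 N.
|153.3| exceeds 115.6 N, so the steel block slips down-slope; friction is kinetic, f = μ_k N = 0.2×361.2 = 72.2 N.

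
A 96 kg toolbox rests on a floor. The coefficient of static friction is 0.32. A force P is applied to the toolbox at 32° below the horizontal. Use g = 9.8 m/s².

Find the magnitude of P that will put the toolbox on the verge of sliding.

N = m g + P sin α (the push presses the toolbox into the floor).
At impending slip, P cos α = μ_s N = μ_s (m g + P sin α).
Solving: P (cos α − μ_s sin α) = μ_s m g → P = 0.32×941/(cos 32° − 0.32 sin 32°) = 301/0.6785 = 444 N.

P ≈ 444 N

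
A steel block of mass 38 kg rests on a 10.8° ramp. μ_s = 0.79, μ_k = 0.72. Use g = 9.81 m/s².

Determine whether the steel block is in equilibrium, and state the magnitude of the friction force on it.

N = m g cos θ = 366 N.
Down-slope weight component: m g sin θ = 69.9 N.
μ_s N = 289 N.
69.9 ≤ 289 N, so it stays put; friction = 69.9 N.

f ≈ 69.9 N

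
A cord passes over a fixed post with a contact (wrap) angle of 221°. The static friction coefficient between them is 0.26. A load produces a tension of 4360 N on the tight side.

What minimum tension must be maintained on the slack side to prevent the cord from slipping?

Capstan equation at impending slip: T_tight/T_slack = e^{μβ}.
β = 221° = 3.857 rad; e^{μβ} = e^{0.26×3.857} = 2.726.
T_slack = T_tight / e^{μβ} = 4360 / 2.726 = 1600 N.

T_min ≈ 1600 N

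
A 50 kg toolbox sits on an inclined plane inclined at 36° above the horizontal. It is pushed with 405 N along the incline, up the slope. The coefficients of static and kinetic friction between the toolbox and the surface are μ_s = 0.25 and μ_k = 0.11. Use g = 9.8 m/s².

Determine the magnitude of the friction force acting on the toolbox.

Normal force: N = m g cos θ = 50 × 9.8 × cos 36° = 396.4 N.
Parallel to the incline, ΣF = 0 gives f = m g sin θ − P = 288 − 405 = -117 N (up-slope positive).
Static friction can supply at most μ_s N = 99.1 N.
Since |-117| > 99.1 N, static friction cannot hold it; the toolbox slides up the incline and kinetic friction applies: f = μ_k N = 0.11 × 396.4 = 43.6 N.

f ≈ 43.6 N (down the incline)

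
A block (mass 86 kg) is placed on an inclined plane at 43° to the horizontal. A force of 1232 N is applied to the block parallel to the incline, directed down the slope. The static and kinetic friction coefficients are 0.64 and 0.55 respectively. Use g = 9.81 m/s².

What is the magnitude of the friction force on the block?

f ≈ 339 N (up the incline)

The normal reaction is N = m g cos θ = 617 N.
Parallel to the incline, ΣF = 0 gives f = m g sin θ + P = 575.4 + 1232 = 1807 N (up-slope positive).
The static-friction ceiling is μ_s N = 0.64 × 617 = 394.9 N.
|1807| exceeds 394.9 N, so the block slips down-slope; friction is kinetic, f = μ_k N = 0.55×617 = 339 N.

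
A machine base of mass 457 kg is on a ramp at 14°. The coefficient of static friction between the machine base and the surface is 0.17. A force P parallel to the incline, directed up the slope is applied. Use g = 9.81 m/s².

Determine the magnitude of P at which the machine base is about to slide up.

P ≈ 1820 N

At impending motion up the slope, friction acts down-slope at its limit: f = μ_s N.
P is parallel to the surface, so N = m g cos θ = 4350 N.
Along the incline: P = m g sin θ + μ_s N = 1080 + 0.17×4350 = 1820 N.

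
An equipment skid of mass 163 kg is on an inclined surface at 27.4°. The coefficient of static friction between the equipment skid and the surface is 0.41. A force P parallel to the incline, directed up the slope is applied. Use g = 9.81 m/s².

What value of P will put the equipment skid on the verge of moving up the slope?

At impending motion up the slope, friction acts down-slope at its limit: f = μ_s N.
P is parallel to the surface, so N = m g cos θ = 1420 N.
Along the incline: P = m g sin θ + μ_s N = 736 + 0.41×1420 = 1320 N.

P ≈ 1320 N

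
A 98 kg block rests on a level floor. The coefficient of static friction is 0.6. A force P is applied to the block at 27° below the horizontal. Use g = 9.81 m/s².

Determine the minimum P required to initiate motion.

N = m g + P sin α (the push presses the block into the level floor).
At impending slip, P cos α = μ_s N = μ_s (m g + P sin α).
Solving: P (cos α − μ_s sin α) = μ_s m g → P = 0.6×961/(cos 27° − 0.6 sin 27°) = 577/0.6186 = 932 N.

P ≈ 932 N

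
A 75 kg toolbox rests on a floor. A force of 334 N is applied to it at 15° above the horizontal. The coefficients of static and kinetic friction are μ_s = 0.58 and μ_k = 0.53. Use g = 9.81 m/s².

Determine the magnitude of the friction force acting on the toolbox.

The vertical component of P reduces the normal force: N = m g − P sin α = 735.8 − 86.45 = 649.3 N.
The horizontal driving force is P cos α = 322.6 N, so equilibrium needs friction f = 322.6 N.
μ_s N = 0.58 × 649.3 = 376.6 N.
Since 322.6 N does not exceed the limit, the toolbox stays at rest and f = 323 N.

f ≈ 323 N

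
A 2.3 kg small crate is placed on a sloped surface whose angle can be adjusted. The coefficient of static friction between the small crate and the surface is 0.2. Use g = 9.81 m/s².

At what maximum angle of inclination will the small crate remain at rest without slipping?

θ_max ≈ 11.3°

At the slip threshold, m g sin θ = μ_s · m g cos θ, so tan θ = μ_s.
θ_max = arctan(0.2) = 11.3°.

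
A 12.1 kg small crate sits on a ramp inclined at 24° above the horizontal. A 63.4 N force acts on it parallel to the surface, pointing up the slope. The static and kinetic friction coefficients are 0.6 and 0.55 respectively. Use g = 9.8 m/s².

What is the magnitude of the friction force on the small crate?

f ≈ 15.2 N (down the incline)

Perpendicular to the surface, N = m g cos θ = 12.1·9.8·cos 24° = 108.3 N.
The friction needed for equilibrium is m g sin θ − P = 48.23 − 63.4 = -15.17 N, measured positive up-slope.
Static friction can supply at most μ_s N = 65 N.
Since |-15.17| ≤ 65 N, the small crate remains in static equilibrium and friction takes exactly the required value.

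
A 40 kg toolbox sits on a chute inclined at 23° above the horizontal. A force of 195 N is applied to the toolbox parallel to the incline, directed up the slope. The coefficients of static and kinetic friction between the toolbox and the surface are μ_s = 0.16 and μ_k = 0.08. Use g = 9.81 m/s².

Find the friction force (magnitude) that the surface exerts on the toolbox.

f ≈ 41.7 N (down the incline)

Perpendicular to the surface, N = m g cos θ = 40·9.81·cos 23° = 361.2 N.
For equilibrium along the incline the friction force must supply f = m g sin θ − P = 153.3 − 195 = -41.68 N (positive meaning up-slope).
The static-friction ceiling is μ_s N = 0.16 × 361.2 = 57.79 N.
Since |-41.68| ≤ 57.79 N, static friction is sufficient; f equals the required value, not μ_s N.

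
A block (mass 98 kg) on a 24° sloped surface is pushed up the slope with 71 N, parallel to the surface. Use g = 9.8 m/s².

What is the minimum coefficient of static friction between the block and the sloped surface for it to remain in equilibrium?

μ_s,min ≈ 0.364

N = m g cos θ = 877.4 N.
Friction must make up the shortfall along the incline: f = m g sin θ − P = 390.6 − 71 = 319.6 N.
At the threshold f = μ_s N, so μ_s,min = 319.6/877.4 = 0.364.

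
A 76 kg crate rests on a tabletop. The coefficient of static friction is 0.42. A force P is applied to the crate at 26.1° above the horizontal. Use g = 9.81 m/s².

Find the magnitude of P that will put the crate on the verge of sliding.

P ≈ 289 N

N = m g − P sin α (the pull lifts the crate).
At impending slip, P cos α = μ_s N = μ_s (m g − P sin α).
Solving: P (cos α + μ_s sin α) = μ_s m g → P = 0.42×746/(cos 26.1° + 0.42 sin 26.1°) = 313/1.083 = 289 N.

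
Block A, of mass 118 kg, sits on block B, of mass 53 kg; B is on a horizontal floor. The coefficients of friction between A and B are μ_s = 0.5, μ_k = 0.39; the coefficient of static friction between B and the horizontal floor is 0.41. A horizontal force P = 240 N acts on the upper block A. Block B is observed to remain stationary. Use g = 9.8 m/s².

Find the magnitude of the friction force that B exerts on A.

Normal force at the A–B interface: N₁ = m_A g = 1156 N.
So the A–B interface can sustain at most μ_s N₁ = 578.2 N of static friction.
P = 240 N is within that limit, so A and B move together (both at rest); the A–B friction is simply f₁ = P = 240 N.
By Newton's third law B feels 240 N forward from A. With B stationary, the floor's static friction on B balances it: f₂ = 240 N (well within μ_s(m_A+m_B)g = 687.1 N).

f ≈ 240 N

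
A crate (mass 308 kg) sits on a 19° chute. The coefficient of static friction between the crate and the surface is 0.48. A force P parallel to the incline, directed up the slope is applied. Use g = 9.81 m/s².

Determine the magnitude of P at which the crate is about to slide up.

P ≈ 2350 N

At impending motion up the slope, friction acts down-slope at its limit: f = μ_s N.
P is parallel to the surface, so N = m g cos θ = 2860 N.
Along the incline: P = m g sin θ + μ_s N = 984 + 0.48×2860 = 2350 N.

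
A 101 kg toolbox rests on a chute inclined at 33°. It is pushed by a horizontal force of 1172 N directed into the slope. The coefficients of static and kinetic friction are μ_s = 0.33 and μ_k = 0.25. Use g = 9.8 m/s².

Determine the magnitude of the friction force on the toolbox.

The horizontal push has a component P sin θ into the surface, so N = m g cos θ + P sin θ = 830.1 + 638.3 = 1468 N.
Parallel to the incline: P cos θ − m g sin θ = 982.9 − 539.1 = 443.8 N; the friction needed to balance this is 443.8 N acting down the slope.
The limit of static friction is μ_s N = 484.6 N.
Since 443.8 N is within the 484.6 N limit, the toolbox stays put and friction is exactly 444 N.

f ≈ 444 N (down the incline)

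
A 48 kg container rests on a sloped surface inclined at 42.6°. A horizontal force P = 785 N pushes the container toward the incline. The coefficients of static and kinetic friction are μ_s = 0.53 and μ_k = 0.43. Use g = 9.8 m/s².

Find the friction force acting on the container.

f ≈ 259 N (down the incline)

The horizontal push has a component P sin θ into the surface, so N = m g cos θ + P sin θ = 346.3 + 531.3 = 877.6 N.
Parallel to the incline: P cos θ − m g sin θ = 577.8 − 318.4 = 259.4 N; the friction needed to balance this is 259.4 N acting down the slope.
The limit of static friction is μ_s N = 465.1 N.
|f_req| = 259.4 ≤ 465.1 N → the container is in equilibrium; friction equals the required value.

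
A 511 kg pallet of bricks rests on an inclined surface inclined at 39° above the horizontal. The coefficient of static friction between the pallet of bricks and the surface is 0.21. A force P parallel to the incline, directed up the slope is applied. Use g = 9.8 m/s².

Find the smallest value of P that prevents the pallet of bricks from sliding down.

The pallet of bricks tends to slide down (tan θ > μ_s), so at the point of impending slip friction acts up-slope at its limit: f = μ_s N.
P is parallel to the surface, so N = m g cos θ = 3890 N.
Along the incline: P + μ_s N = m g sin θ, so P = 3150 − 0.21×3890 = 2330 N.

P_min ≈ 2330 N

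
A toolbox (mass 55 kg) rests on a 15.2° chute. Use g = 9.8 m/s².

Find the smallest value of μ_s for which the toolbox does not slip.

μ_s,min ≈ 0.272

At the slip threshold m g sin θ = μ_s m g cos θ, so μ_s,min = tan θ.
μ_s,min = tan 15.2° = 0.272.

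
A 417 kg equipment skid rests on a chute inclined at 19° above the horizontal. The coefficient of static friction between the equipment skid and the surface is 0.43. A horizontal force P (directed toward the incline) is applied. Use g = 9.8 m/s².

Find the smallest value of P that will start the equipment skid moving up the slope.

P ≈ 3710 N

At impending motion up the slope, friction acts down-slope at its limit: f = μ_s N.
Perpendicular to the incline: N = m g cos θ + P sin θ.
Along the incline: P cos θ = m g sin θ + μ_s N = m g sin θ + μ_s (m g cos θ + P sin θ).
Solving, P (cos θ − μ_s sin θ) = m g (sin θ + μ_s cos θ), so P = 417×9.8×(sin 19° + 0.43 cos 19°)/(cos 19° − 0.43 sin 19°) = 4090×0.7321/0.8055 = 3710 N.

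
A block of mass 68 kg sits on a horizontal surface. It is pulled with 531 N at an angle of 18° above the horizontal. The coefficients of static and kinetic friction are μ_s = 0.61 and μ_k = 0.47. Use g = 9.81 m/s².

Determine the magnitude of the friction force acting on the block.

The vertical component of P reduces the normal force: N = m g − P sin α = 667.1 − 164.1 = 503 N.
For equilibrium, f = P cos α = 531×cos 18° = 505 N.
The static-friction limit is μ_s N = 306.8 N.
505 > 306.8 N → the block slides; f = μ_k N = 0.47×503 = 236 N.

f ≈ 236 N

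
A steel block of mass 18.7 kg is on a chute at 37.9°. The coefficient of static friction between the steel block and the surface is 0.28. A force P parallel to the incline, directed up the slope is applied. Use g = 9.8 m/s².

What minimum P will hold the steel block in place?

The steel block tends to slide down (tan θ > μ_s), so at the point of impending slip friction acts up-slope at its limit: f = μ_s N.
P is parallel to the surface, so N = m g cos θ = 145 N.
Along the incline: P + μ_s N = m g sin θ, so P = 113 − 0.28×145 = 72.1 N.

P_min ≈ 72.1 N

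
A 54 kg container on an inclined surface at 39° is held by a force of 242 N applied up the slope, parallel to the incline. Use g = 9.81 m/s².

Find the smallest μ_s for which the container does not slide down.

N = m g cos θ = 411.7 N.
Friction must make up the shortfall along the incline: f = m g sin θ − P = 333.4 − 242 = 91.38 N.
At the threshold f = μ_s N, so μ_s,min = 91.38/411.7 = 0.222.

μ_s,min ≈ 0.222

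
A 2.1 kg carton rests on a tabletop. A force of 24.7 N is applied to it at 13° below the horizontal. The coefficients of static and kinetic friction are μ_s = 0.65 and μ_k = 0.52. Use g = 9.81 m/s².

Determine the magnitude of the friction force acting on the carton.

N = m g + P sin α = 20.6 + 24.7×sin 13° = 26.16 N.
The horizontal driving force is P cos α = 24.07 N, so equilibrium needs friction f = 24.07 N.
The static-friction limit is μ_s N = 17 N.
24.07 > 17 N → the carton slides; f = μ_k N = 0.52×26.16 = 13.6 N.

f ≈ 13.6 N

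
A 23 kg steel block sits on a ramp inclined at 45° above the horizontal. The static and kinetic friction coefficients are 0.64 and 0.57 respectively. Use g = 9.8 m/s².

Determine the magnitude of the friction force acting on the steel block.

f ≈ 90.8 N (up the incline)

Normal force: N = m g cos θ = 23 × 9.8 × cos 45° = 159.4 N.
For equilibrium along the incline, friction must balance the weight component: f = m g sin θ = 159.4 N up the slope.
The static-friction ceiling is μ_s N = 0.64 × 159.4 = 102 N.
Since |159.4| > 102 N, static friction cannot hold it; the steel block slides down the incline and kinetic friction applies: f = μ_k N = 0.57 × 159.4 = 90.8 N.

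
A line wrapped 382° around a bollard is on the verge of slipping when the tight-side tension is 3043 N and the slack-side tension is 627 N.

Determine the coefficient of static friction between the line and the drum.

μ ≈ 0.237

T₂/T₁ = e^{μβ} → μ = ln(T₂/T₁)/β.
β = 382° = 6.667 rad.
μ = ln(3043/627)/6.667 = ln(4.853)/6.667 = 0.237.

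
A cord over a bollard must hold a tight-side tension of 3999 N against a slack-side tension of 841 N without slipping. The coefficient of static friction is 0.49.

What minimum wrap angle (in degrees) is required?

β_min ≈ 182°

T₂/T₁ = e^{μβ} → β = ln(T₂/T₁)/μ.
β = ln(3999/841)/0.49 = 1.559/0.49 = 3.182 rad.
In degrees: β = 3.182 × 180/π = 182°.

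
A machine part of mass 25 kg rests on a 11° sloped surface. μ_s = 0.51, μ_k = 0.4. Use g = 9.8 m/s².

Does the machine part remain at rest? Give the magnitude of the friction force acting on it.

N = m g cos θ = 240 N.
Down-slope weight component: m g sin θ = 46.7 N.
μ_s N = 123 N.
46.7 ≤ 123 N, so it stays put; friction = 46.7 N.

f ≈ 46.7 N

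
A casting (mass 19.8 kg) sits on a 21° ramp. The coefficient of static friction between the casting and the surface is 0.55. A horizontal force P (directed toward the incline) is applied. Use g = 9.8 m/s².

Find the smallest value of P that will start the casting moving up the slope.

P ≈ 230 N

At impending motion up the slope, friction acts down-slope at its limit: f = μ_s N.
Perpendicular to the incline: N = m g cos θ + P sin θ.
Along the incline: P cos θ = m g sin θ + μ_s N = m g sin θ + μ_s (m g cos θ + P sin θ).
Solving, P (cos θ − μ_s sin θ) = m g (sin θ + μ_s cos θ), so P = 19.8×9.8×(sin 21° + 0.55 cos 21°)/(cos 21° − 0.55 sin 21°) = 194×0.8718/0.7365 = 230 N.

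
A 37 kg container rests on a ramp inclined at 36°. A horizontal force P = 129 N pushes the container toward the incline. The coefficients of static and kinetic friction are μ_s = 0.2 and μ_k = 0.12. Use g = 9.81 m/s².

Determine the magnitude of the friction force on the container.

Resolve perpendicular to the incline: N = m g cos θ + P sin θ = 37×9.81×cos 36° + 129×sin 36° = 369.5 N.
Parallel to the incline: P cos θ − m g sin θ = 104.4 − 213.3 = -109 N; the friction needed to balance this is 109 N acting up the slope.
The limit of static friction is μ_s N = 73.89 N.
|f_req| = 109 > 73.89 N → the container slides down the incline; f = μ_k N = 0.12 × 369.5 = 44.3 N.

f ≈ 44.3 N (up the incline)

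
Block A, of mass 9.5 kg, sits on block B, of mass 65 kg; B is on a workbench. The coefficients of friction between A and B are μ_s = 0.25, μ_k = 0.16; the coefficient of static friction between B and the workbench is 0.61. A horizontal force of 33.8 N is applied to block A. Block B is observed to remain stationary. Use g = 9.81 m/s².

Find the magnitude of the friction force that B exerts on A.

Between the blocks, N₁ = m_A g = 93.2 N.
So the A–B interface can sustain at most μ_s N₁ = 23.3 N of static friction.
P = 33.8 N exceeds that limit, so A slips over B and the interface friction becomes kinetic: f₁ = μ_k N₁ = 0.16×93.2 = 14.9 N.
B experiences an equal 14.9 N forward from A (third law). B is in equilibrium, so the floor supplies f₂ = 14.9 N of static friction (limit μ_s(m_A+m_B)g = 445.8 N, not exceeded).

f ≈ 14.9 N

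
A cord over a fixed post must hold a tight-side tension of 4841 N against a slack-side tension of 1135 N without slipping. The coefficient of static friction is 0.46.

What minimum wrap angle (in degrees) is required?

T₂/T₁ = e^{μβ} → β = ln(T₂/T₁)/μ.
β = ln(4841/1135)/0.46 = 1.45/0.46 = 3.153 rad.
In degrees: β = 3.153 × 180/π = 181°.

β_min ≈ 181°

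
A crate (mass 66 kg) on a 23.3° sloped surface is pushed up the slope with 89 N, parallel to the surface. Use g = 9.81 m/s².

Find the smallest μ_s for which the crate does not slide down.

N = m g cos θ = 594.7 N.
Friction must make up the shortfall along the incline: f = m g sin θ − P = 256.1 − 89 = 167.1 N.
At the threshold f = μ_s N, so μ_s,min = 167.1/594.7 = 0.281.

μ_s,min ≈ 0.281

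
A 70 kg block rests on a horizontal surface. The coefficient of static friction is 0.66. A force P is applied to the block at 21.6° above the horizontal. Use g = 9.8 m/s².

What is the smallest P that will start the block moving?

N = m g − P sin α (the pull lifts the block).
At impending slip, P cos α = μ_s N = μ_s (m g − P sin α).
Solving: P (cos α + μ_s sin α) = μ_s m g → P = 0.66×686/(cos 21.6° + 0.66 sin 21.6°) = 453/1.173 = 386 N.

P ≈ 386 N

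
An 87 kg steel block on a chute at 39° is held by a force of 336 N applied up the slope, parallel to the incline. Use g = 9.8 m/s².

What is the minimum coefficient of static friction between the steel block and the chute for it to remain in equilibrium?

μ_s,min ≈ 0.303

N = m g cos θ = 662.6 N.
Friction must make up the shortfall along the incline: f = m g sin θ − P = 536.6 − 336 = 200.6 N.
At the threshold f = μ_s N, so μ_s,min = 200.6/662.6 = 0.303.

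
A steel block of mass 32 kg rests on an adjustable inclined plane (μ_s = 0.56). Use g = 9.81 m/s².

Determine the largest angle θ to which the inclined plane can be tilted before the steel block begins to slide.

θ_max ≈ 29.2°

At the slip threshold, m g sin θ = μ_s · m g cos θ, so tan θ = μ_s.
θ_max = arctan(0.56) = 29.2°.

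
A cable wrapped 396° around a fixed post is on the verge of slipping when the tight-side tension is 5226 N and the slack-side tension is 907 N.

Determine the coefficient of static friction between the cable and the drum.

T₂/T₁ = e^{μβ} → μ = ln(T₂/T₁)/β.
β = 396° = 6.912 rad.
μ = ln(5226/907)/6.912 = ln(5.762)/6.912 = 0.253.

μ ≈ 0.253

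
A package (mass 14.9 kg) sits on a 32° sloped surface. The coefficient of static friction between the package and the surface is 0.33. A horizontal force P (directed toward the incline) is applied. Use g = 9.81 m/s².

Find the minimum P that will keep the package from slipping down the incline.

P_min ≈ 35.7 N

The package tends to slide down (tan θ > μ_s), so at the point of impending slip friction acts up-slope at its limit: f = μ_s N.
Perpendicular to the incline: N = m g cos θ + P sin θ.
Along the incline: P cos θ + μ_s N = m g sin θ, i.e. P cos θ + μ_s (m g cos θ + P sin θ) = m g sin θ.
Solving, P (cos θ + μ_s sin θ) = m g (sin θ − μ_s cos θ), so P = 146×0.2501/1.023 = 35.7 N.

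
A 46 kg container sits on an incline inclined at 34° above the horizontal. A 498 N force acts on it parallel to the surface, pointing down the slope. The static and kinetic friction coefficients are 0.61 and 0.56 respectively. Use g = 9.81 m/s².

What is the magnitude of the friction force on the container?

The normal reaction is N = m g cos θ = 374.1 N.
For equilibrium along the incline the friction force must supply f = m g sin θ + P = 252.3 + 498 = 750.3 N (positive meaning up-slope).
Static friction can supply at most μ_s N = 228.2 N.
Since |750.3| > 228.2 N, static friction cannot hold it; the container slides down the incline and kinetic friction applies: f = μ_k N = 0.56 × 374.1 = 210 N.

f ≈ 210 N (up the incline)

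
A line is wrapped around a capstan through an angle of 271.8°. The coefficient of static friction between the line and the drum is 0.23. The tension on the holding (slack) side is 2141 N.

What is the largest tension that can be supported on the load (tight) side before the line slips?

At impending slip the capstan equation gives T₂/T₁ = e^{μβ} with β in radians.
β = 271.8° × π/180 = 4.744 rad.
e^{μβ} = e^{0.23×4.744} = 2.977.
T₂ = T₁ · e^{μβ} = 2141 × 2.977 = 6370 N.

T_max ≈ 6370 N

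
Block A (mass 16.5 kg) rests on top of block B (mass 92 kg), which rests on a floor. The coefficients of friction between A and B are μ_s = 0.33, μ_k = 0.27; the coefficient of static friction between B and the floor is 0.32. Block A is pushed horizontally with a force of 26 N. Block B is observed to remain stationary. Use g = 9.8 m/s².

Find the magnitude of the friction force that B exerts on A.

f ≈ 26 N

Normal force at the A–B interface: N₁ = m_A g = 161.7 N.
So the A–B interface can sustain at most μ_s N₁ = 53.36 N of static friction.
P = 26 N is within that limit, so A and B move together (both at rest); the A–B friction is simply f₁ = P = 26 N.
By Newton's third law B feels 26 N forward from A. With B stationary, the floor's static friction on B balances it: f₂ = 26 N (well within μ_s(m_A+m_B)g = 340.3 N).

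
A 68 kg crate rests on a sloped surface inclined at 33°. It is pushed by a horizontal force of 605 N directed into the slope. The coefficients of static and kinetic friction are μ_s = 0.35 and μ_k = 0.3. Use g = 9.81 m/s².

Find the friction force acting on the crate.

Normal direction: N = m g cos θ + P sin θ = 889 N.
Parallel to the incline: P cos θ − m g sin θ = 507.4 − 363.3 = 144.1 N; the friction needed to balance this is 144.1 N acting down the slope.
The limit of static friction is μ_s N = 311.1 N.
Since 144.1 N is within the 311.1 N limit, the crate stays put and friction is exactly 144 N.

f ≈ 144 N (down the incline)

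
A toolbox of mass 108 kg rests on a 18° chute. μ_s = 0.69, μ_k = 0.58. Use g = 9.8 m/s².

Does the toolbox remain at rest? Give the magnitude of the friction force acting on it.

f ≈ 327 N

N = m g cos θ = 1010 N.
Down-slope weight component: m g sin θ = 327 N.
μ_s N = 695 N.
327 ≤ 695 N, so it stays put; friction = 327 N.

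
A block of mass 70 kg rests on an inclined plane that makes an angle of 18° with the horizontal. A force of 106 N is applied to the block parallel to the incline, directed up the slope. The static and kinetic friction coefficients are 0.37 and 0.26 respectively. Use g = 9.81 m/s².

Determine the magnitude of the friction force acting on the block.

f ≈ 106 N (up the incline)

Normal force: N = m g cos θ = 70 × 9.81 × cos 18° = 653.1 N.
The friction needed for equilibrium is m g sin θ − P = 212.2 − 106 = 106.2 N, measured positive up-slope.
Static friction can supply at most μ_s N = 241.6 N.
Since |106.2| ≤ 241.6 N, the block remains in static equilibrium and friction takes exactly the required value.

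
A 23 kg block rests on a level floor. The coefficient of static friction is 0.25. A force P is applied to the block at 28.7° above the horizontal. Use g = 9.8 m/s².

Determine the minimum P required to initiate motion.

N = m g − P sin α (the pull lifts the block).
At impending slip, P cos α = μ_s N = μ_s (m g − P sin α).
Solving: P (cos α + μ_s sin α) = μ_s m g → P = 0.25×225/(cos 28.7° + 0.25 sin 28.7°) = 56.4/0.9972 = 56.5 N.

P ≈ 56.5 N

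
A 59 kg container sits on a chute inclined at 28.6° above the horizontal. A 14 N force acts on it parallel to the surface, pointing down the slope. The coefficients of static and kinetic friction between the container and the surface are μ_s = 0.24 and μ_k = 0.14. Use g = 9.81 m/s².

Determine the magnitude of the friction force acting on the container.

The normal reaction is N = m g cos θ = 508.2 N.
The friction needed for equilibrium is m g sin θ + P = 277.1 + 14 = 291.1 N, measured positive up-slope.
The static-friction ceiling is μ_s N = 0.24 × 508.2 = 122 N.
|291.1| exceeds 122 N, so the container slips down-slope; friction is kinetic, f = μ_k N = 0.14×508.2 = 71.1 N.

f ≈ 71.1 N (up the incline)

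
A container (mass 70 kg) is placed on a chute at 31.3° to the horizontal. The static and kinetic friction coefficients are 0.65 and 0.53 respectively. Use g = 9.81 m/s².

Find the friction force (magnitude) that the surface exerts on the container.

The normal reaction is N = m g cos θ = 586.8 N.
Along the slope the weight component is m g sin θ = 356.8 N; friction must supply exactly this, acting up-slope.
Maximum static friction available: μ_s N = 0.65 × 586.8 = 381.4 N.
Since |356.8| ≤ 381.4 N, the container remains in static equilibrium and friction takes exactly the required value.

f ≈ 357 N (up the incline)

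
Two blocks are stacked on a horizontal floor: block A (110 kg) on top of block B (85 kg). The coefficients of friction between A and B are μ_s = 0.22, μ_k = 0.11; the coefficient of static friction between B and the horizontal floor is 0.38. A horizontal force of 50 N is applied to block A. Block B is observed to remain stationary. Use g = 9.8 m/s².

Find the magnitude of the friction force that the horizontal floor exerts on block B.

f ≈ 50 N

The normal force B exerts on A is simply A's weight, N₁ = 1078 N.
Maximum static friction on A from B: μ_s N₁ = 0.22×1078 = 237.2 N.
P = 50 N is within that limit, so A and B move together (both at rest); the A–B friction is simply f₁ = P = 50 N.
By Newton's third law B feels 50 N forward from A. With B stationary, the floor's static friction on B balances it: f₂ = 50 N (well within μ_s(m_A+m_B)g = 726.2 N).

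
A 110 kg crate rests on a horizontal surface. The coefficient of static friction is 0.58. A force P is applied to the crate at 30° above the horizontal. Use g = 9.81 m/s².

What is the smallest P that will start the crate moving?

P ≈ 541 N

N = m g − P sin α (the pull lifts the crate).
At impending slip, P cos α = μ_s N = μ_s (m g − P sin α).
Solving: P (cos α + μ_s sin α) = μ_s m g → P = 0.58×1080/(cos 30° + 0.58 sin 30°) = 626/1.156 = 541 N.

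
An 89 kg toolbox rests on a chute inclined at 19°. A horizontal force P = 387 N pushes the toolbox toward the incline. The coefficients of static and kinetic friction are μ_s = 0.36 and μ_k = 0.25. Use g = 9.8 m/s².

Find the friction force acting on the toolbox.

f ≈ 82 N (down the incline)

The horizontal push has a component P sin θ into the surface, so N = m g cos θ + P sin θ = 824.7 + 126 = 950.7 N.
Along the incline, the net driving force (taking up-slope positive) is P cos θ − m g sin θ = 365.9 − 284 = 81.96 N, so equilibrium requires friction f = -81.96 N (down-slope).
The limit of static friction is μ_s N = 342.2 N.
|f_req| = 81.96 ≤ 342.2 N → the toolbox is in equilibrium; friction equals the required value.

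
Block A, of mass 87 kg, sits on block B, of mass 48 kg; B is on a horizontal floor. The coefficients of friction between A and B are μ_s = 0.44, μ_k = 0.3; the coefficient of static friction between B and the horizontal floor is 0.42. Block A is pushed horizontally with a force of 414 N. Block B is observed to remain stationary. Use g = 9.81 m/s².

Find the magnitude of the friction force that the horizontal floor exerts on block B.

The normal force B exerts on A is simply A's weight, N₁ = 853.5 N.
So the A–B interface can sustain at most μ_s N₁ = 375.5 N of static friction.
P = 414 N exceeds that limit, so A slips over B and the interface friction becomes kinetic: f₁ = μ_k N₁ = 0.3×853.5 = 256 N.
By Newton's third law B feels 256 N forward from A. With B stationary, the floor's static friction on B balances it: f₂ = 256 N (well within μ_s(m_A+m_B)g = 556.2 N).

f ≈ 256 N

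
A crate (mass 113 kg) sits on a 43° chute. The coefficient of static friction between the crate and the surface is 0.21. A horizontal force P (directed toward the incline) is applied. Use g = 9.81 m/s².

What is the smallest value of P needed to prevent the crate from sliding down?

P_min ≈ 670 N

The crate tends to slide down (tan θ > μ_s), so at the point of impending slip friction acts up-slope at its limit: f = μ_s N.
Perpendicular to the incline: N = m g cos θ + P sin θ.
Along the incline: P cos θ + μ_s N = m g sin θ, i.e. P cos θ + μ_s (m g cos θ + P sin θ) = m g sin θ.
Solving, P (cos θ + μ_s sin θ) = m g (sin θ − μ_s cos θ), so P = 1110×0.5284/0.8746 = 670 N.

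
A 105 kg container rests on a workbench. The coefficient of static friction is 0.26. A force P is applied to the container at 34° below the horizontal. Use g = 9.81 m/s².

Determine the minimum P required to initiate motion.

N = m g + P sin α (the push presses the container into the workbench).
At impending slip, P cos α = μ_s N = μ_s (m g + P sin α).
Solving: P (cos α − μ_s sin α) = μ_s m g → P = 0.26×1030/(cos 34° − 0.26 sin 34°) = 268/0.6836 = 392 N.

P ≈ 392 N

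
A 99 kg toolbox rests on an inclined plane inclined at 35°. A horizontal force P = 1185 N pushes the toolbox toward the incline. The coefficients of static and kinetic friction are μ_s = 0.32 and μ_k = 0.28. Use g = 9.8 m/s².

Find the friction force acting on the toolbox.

f ≈ 414 N (down the incline)

The horizontal push has a component P sin θ into the surface, so N = m g cos θ + P sin θ = 794.7 + 679.7 = 1474 N.
Along the incline, the net driving force (taking up-slope positive) is P cos θ − m g sin θ = 970.7 − 556.5 = 414.2 N, so equilibrium requires friction f = -414.2 N (down-slope).
Maximum static friction: μ_s N = 0.32 × 1474 = 471.8 N.
Since 414.2 N is within the 471.8 N limit, the toolbox stays put and friction is exactly 414 N.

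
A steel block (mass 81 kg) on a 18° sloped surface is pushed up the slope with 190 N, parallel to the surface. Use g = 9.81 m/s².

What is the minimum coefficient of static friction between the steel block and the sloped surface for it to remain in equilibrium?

N = m g cos θ = 755.7 N.
Friction must make up the shortfall along the incline: f = m g sin θ − P = 245.5 − 190 = 55.55 N.
At the threshold f = μ_s N, so μ_s,min = 55.55/755.7 = 0.0735.

μ_s,min ≈ 0.0735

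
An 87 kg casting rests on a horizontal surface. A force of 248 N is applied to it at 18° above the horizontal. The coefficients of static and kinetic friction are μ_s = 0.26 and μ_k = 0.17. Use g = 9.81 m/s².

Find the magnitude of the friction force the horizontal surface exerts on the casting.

f ≈ 132 N

Vertical equilibrium gives N = m g − P sin α = 776.8 N.
The horizontal driving force is P cos α = 235.9 N, so equilibrium needs friction f = 235.9 N.
μ_s N = 0.26 × 776.8 = 202 N.
The required friction exceeds μ_s N, so the casting moves and f = μ_k N = 132 N.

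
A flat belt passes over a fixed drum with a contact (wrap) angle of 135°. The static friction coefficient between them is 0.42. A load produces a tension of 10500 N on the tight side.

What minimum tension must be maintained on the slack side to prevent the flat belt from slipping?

T_min ≈ 3900 N

Capstan equation at impending slip: T_tight/T_slack = e^{μβ}.
β = 135° = 2.356 rad; e^{μβ} = e^{0.42×2.356} = 2.69.
T_slack = T_tight / e^{μβ} = 10500 / 2.69 = 3900 N.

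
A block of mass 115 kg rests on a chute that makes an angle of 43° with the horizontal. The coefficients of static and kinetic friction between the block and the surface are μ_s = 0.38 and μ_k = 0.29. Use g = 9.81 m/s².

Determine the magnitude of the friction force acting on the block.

Perpendicular to the surface, N = m g cos θ = 115·9.81·cos 43° = 825.1 N.
Along the slope the weight component is m g sin θ = 769.4 N; friction must supply exactly this, acting up-slope.
Static friction can supply at most μ_s N = 313.5 N.
Since |769.4| > 313.5 N, static friction cannot hold it; the block slides down the incline and kinetic friction applies: f = μ_k N = 0.29 × 825.1 = 239 N.

f ≈ 239 N (up the incline)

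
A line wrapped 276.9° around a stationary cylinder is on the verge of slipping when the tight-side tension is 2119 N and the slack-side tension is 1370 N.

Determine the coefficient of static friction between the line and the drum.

μ ≈ 0.0902

T₂/T₁ = e^{μβ} → μ = ln(T₂/T₁)/β.
β = 276.9° = 4.833 rad.
μ = ln(2119/1370)/4.833 = ln(1.547)/4.833 = 0.0902.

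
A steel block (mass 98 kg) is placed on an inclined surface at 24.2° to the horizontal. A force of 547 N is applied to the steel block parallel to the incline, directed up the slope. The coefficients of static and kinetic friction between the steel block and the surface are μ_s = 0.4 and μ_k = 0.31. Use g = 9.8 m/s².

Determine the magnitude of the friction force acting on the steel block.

f ≈ 153 N (down the incline)

Perpendicular to the surface, N = m g cos θ = 98·9.8·cos 24.2° = 876 N.
The friction needed for equilibrium is m g sin θ − P = 393.7 − 547 = -153.3 N, measured positive up-slope.
Static friction can supply at most μ_s N = 350.4 N.
Since |-153.3| ≤ 350.4 N, the steel block remains in static equilibrium and friction takes exactly the required value.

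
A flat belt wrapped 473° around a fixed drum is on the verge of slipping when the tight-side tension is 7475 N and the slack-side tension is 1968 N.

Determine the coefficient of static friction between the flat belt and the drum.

μ ≈ 0.162

T₂/T₁ = e^{μβ} → μ = ln(T₂/T₁)/β.
β = 473° = 8.255 rad.
μ = ln(7475/1968)/8.255 = ln(3.798)/8.255 = 0.162.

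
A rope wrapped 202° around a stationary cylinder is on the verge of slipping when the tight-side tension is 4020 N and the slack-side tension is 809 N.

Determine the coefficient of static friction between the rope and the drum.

T₂/T₁ = e^{μβ} → μ = ln(T₂/T₁)/β.
β = 202° = 3.526 rad.
μ = ln(4020/809)/3.526 = ln(4.969)/3.526 = 0.455.

μ ≈ 0.455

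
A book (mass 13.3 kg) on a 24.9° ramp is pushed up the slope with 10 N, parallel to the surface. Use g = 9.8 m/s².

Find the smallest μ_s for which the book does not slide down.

μ_s,min ≈ 0.38

N = m g cos θ = 118.2 N.
Friction must make up the shortfall along the incline: f = m g sin θ − P = 54.88 − 10 = 44.88 N.
At the threshold f = μ_s N, so μ_s,min = 44.88/118.2 = 0.38.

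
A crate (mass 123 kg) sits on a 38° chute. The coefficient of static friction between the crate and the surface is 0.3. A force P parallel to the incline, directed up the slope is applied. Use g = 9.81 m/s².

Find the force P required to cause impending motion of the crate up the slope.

P ≈ 1030 N

At impending motion up the slope, friction acts down-slope at its limit: f = μ_s N.
P is parallel to the surface, so N = m g cos θ = 951 N.
Along the incline: P = m g sin θ + μ_s N = 743 + 0.3×951 = 1030 N.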